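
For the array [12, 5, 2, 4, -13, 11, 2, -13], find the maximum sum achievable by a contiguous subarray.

Using Kadane's algorithm on [12, 5, 2, 4, -13, 11, 2, -13]:

Scanning through the array:
Position 1 (value 5): max_ending_here = 17, max_so_far = 17
Position 2 (value 2): max_ending_here = 19, max_so_far = 19
Position 3 (value 4): max_ending_here = 23, max_so_far = 23
Position 4 (value -13): max_ending_here = 10, max_so_far = 23
Position 5 (value 11): max_ending_here = 21, max_so_far = 23
Position 6 (value 2): max_ending_here = 23, max_so_far = 23
Position 7 (value -13): max_ending_here = 10, max_so_far = 23

Maximum subarray: [12, 5, 2, 4]
Maximum sum: 23

The maximum subarray is [12, 5, 2, 4] with sum 23. This subarray runs from index 0 to index 3.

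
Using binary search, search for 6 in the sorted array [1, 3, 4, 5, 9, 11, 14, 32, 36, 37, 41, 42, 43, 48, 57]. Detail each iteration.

Binary search for 6 in [1, 3, 4, 5, 9, 11, 14, 32, 36, 37, 41, 42, 43, 48, 57]:

lo=0, hi=14, mid=7, arr[mid]=32 -> 32 > 6, search left half
lo=0, hi=6, mid=3, arr[mid]=5 -> 5 < 6, search right half
lo=4, hi=6, mid=5, arr[mid]=11 -> 11 > 6, search left half
lo=4, hi=4, mid=4, arr[mid]=9 -> 9 > 6, search left half
lo=4 > hi=3, target 6 not found

Binary search determines that 6 is not in the array after 4 comparisons. The search space was exhausted without finding the target.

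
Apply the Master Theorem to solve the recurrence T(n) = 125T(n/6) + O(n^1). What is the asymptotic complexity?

Master Theorem for T(n) = 125T(n/6) + O(n^1):

a = 125, b = 6, c = 1
log_b(a) = log_6(125) = 2.6947

Case 1: c = 1 < log_6(125) = 2.6947
T(n) = O(n^(log_6 125))

For T(n) = 125T(n/6) + O(n^1): log_6(125) = 2.6947. This is Case 1 of the Master Theorem (c < log_b(a), work dominated by leaves), giving O(n^(log_6 125)).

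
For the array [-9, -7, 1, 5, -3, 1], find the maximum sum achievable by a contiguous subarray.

Using Kadane's algorithm on [-9, -7, 1, 5, -3, 1]:

Scanning through the array:
Position 1 (value -7): max_ending_here = -7, max_so_far = -7
Position 2 (value 1): max_ending_here = 1, max_so_far = 1
Position 3 (value 5): max_ending_here = 6, max_so_far = 6
Position 4 (value -3): max_ending_here = 3, max_so_far = 6
Position 5 (value 1): max_ending_here = 4, max_so_far = 6

Maximum subarray: [1, 5]
Maximum sum: 6

The maximum subarray is [1, 5] with sum 6. This subarray runs from index 2 to index 3.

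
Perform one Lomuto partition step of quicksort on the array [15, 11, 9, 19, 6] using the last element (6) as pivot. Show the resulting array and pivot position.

Lomuto partition with pivot = 6:

Initial array: [15, 11, 9, 19, 6]

arr[0]=15 > 6: no swap
arr[1]=11 > 6: no swap
arr[2]=9 > 6: no swap
arr[3]=19 > 6: no swap

Place pivot at position 0: [6, 11, 9, 19, 15]
Pivot position: 0

After partitioning with pivot 6, the array becomes [6, 11, 9, 19, 15]. The pivot is placed at index 0. All elements to the left of the pivot are <= 6, and all elements to the right are > 6.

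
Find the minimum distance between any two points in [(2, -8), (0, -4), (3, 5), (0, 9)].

Computing all pairwise distances among 4 points:

d((2, -8), (0, -4)) = 4.4721 <-- minimum
d((2, -8), (3, 5)) = 13.0384
d((2, -8), (0, 9)) = 17.1172
d((0, -4), (3, 5)) = 9.4868
d((0, -4), (0, 9)) = 13.0
d((3, 5), (0, 9)) = 5.0

Closest pair: (2, -8) and (0, -4) with distance 4.4721

The closest pair is (2, -8) and (0, -4) with Euclidean distance 4.4721. For 4 points, brute-force pairwise comparison is shown above. For large n, the divide-and-conquer algorithm (sort by x, recurse on halves, check the dividing strip) achieves O(n log n).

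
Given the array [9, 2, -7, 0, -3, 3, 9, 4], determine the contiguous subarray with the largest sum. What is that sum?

Using Kadane's algorithm on [9, 2, -7, 0, -3, 3, 9, 4]:

Scanning through the array:
Position 1 (value 2): max_ending_here = 11, max_so_far = 11
Position 2 (value -7): max_ending_here = 4, max_so_far = 11
Position 3 (value 0): max_ending_here = 4, max_so_far = 11
Position 4 (value -3): max_ending_here = 1, max_so_far = 11
Position 5 (value 3): max_ending_here = 4, max_so_far = 11
Position 6 (value 9): max_ending_here = 13, max_so_far = 13
Position 7 (value 4): max_ending_here = 17, max_so_far = 17

Maximum subarray: [9, 2, -7, 0, -3, 3, 9, 4]
Maximum sum: 17

The maximum subarray is [9, 2, -7, 0, -3, 3, 9, 4] with sum 17. This subarray runs from index 0 to index 7.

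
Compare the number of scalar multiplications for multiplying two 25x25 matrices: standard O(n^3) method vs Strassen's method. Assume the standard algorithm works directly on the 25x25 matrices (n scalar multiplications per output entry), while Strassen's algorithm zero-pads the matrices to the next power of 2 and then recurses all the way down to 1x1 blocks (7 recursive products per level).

Matrix multiplication for 25x25 matrices:

Strassen's algorithm requires power-of-2 dimensions. Pad 25x25 to 32x32 (next power of 2).

Standard algorithm: 25^3 = 15625 multiplications
Strassen's algorithm: 7^(log2(32)) = 7^5 = 16807 multiplications
Difference: 15625 - 16807 = -1182 (Strassen uses MORE here due to padding overhead — for small or just-over-power-of-2 n, padding can outweigh the per-level savings)

Standard: 15625 multiplications (25^3). Strassen: 16807 multiplications (7^5, after padding to 32x32). Strassen reduces 8 recursive multiplications to 7 at each level.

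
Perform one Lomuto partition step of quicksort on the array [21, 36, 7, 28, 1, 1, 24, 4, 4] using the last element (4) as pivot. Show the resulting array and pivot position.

Lomuto partition with pivot = 4:

Initial array: [21, 36, 7, 28, 1, 1, 24, 4, 4]

arr[0]=21 > 4: no swap
arr[1]=36 > 4: no swap
arr[2]=7 > 4: no swap
arr[3]=28 > 4: no swap
arr[4]=1 <= 4: swap with position 0, array becomes [1, 36, 7, 28, 21, 1, 24, 4, 4]
arr[5]=1 <= 4: swap with position 1, array becomes [1, 1, 7, 28, 21, 36, 24, 4, 4]
arr[6]=24 > 4: no swap
arr[7]=4 <= 4: swap with position 2, array becomes [1, 1, 4, 28, 21, 36, 24, 7, 4]

Place pivot at position 3: [1, 1, 4, 4, 21, 36, 24, 7, 28]
Pivot position: 3

After partitioning with pivot 4, the array becomes [1, 1, 4, 4, 21, 36, 24, 7, 28]. The pivot is placed at index 3. All elements to the left of the pivot are <= 4, and all elements to the right are > 4.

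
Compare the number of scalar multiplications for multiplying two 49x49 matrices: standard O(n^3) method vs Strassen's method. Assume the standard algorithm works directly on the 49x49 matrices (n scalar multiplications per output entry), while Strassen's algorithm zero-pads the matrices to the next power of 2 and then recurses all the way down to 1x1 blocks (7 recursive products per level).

Matrix multiplication for 49x49 matrices:

Strassen's algorithm requires power-of-2 dimensions. Pad 49x49 to 64x64 (next power of 2).

Standard algorithm: 49^3 = 117649 multiplications
Strassen's algorithm: 7^(log2(64)) = 7^6 = 117649 multiplications
Savings: 117649 - 117649 = 0 multiplications

Standard: 117649 multiplications (49^3). Strassen: 117649 multiplications (7^6, after padding to 64x64). Strassen reduces 8 recursive multiplications to 7 at each level.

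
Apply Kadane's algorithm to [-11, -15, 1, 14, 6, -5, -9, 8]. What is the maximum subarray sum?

Using Kadane's algorithm on [-11, -15, 1, 14, 6, -5, -9, 8]:

Scanning through the array:
Position 1 (value -15): max_ending_here = -15, max_so_far = -11
Position 2 (value 1): max_ending_here = 1, max_so_far = 1
Position 3 (value 14): max_ending_here = 15, max_so_far = 15
Position 4 (value 6): max_ending_here = 21, max_so_far = 21
Position 5 (value -5): max_ending_here = 16, max_so_far = 21
Position 6 (value -9): max_ending_here = 7, max_so_far = 21
Position 7 (value 8): max_ending_here = 15, max_so_far = 21

Maximum subarray: [1, 14, 6]
Maximum sum: 21

The maximum subarray is [1, 14, 6] with sum 21. This subarray runs from index 2 to index 4.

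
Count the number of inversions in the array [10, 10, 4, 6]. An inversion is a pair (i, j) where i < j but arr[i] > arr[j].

Finding inversions in [10, 10, 4, 6]:

(0, 2): arr[0]=10 > arr[2]=4
(0, 3): arr[0]=10 > arr[3]=6
(1, 2): arr[1]=10 > arr[2]=4
(1, 3): arr[1]=10 > arr[3]=6

Total inversions: 4

The array has 4 inversion(s): (0,2), (0,3), (1,2), (1,3). Each pair (i,j) satisfies i < j and arr[i] > arr[j].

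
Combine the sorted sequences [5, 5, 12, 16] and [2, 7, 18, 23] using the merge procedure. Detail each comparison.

Merging process:

Compare 5 vs 2: take 2 from right. Merged: [2]
Compare 5 vs 7: take 5 from left. Merged: [2, 5]
Compare 5 vs 7: take 5 from left. Merged: [2, 5, 5]
Compare 12 vs 7: take 7 from right. Merged: [2, 5, 5, 7]
Compare 12 vs 18: take 12 from left. Merged: [2, 5, 5, 7, 12]
Compare 16 vs 18: take 16 from left. Merged: [2, 5, 5, 7, 12, 16]
Append remaining from right: [18, 23]. Merged: [2, 5, 5, 7, 12, 16, 18, 23]

Final merged array: [2, 5, 5, 7, 12, 16, 18, 23]
Total comparisons: 6

The merged array is [2, 5, 5, 7, 12, 16, 18, 23], requiring 6 comparisons. The merge step runs in O(n) time where n is the total number of elements.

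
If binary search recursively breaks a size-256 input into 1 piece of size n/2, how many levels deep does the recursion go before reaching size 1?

For divide and conquer with division factor 2:

Problem sizes at each level:
Level 0: 256
Level 1: 128
Level 2: 64
Level 3: 32
Level 4: 16
Level 5: 8
Level 6: 4
Level 7: 2
Level 8: 1

The root is level 0 and the size-1 base case is level 8 (the tree spans levels 0 through 8, i.e. 9 levels counting the root), so the depth is the number of divisions: log_2(256) = 8

The recursion tree depth is log_2(256) = 8. At each level, the problem size is divided by 2, so it takes 8 divisions to reduce to a base case of size 1. The algorithm makes 1 recursive call at each level.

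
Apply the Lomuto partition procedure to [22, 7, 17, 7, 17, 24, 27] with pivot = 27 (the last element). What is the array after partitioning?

Lomuto partition with pivot = 27:

Initial array: [22, 7, 17, 7, 17, 24, 27]

arr[0]=22 <= 27: swap with position 0, array becomes [22, 7, 17, 7, 17, 24, 27]
arr[1]=7 <= 27: swap with position 1, array becomes [22, 7, 17, 7, 17, 24, 27]
arr[2]=17 <= 27: swap with position 2, array becomes [22, 7, 17, 7, 17, 24, 27]
arr[3]=7 <= 27: swap with position 3, array becomes [22, 7, 17, 7, 17, 24, 27]
arr[4]=17 <= 27: swap with position 4, array becomes [22, 7, 17, 7, 17, 24, 27]
arr[5]=24 <= 27: swap with position 5, array becomes [22, 7, 17, 7, 17, 24, 27]

Place pivot at position 6: [22, 7, 17, 7, 17, 24, 27]
Pivot position: 6

After partitioning with pivot 27, the array becomes [22, 7, 17, 7, 17, 24, 27]. The pivot is placed at index 6. All elements to the left of the pivot are <= 27, and all elements to the right are > 27.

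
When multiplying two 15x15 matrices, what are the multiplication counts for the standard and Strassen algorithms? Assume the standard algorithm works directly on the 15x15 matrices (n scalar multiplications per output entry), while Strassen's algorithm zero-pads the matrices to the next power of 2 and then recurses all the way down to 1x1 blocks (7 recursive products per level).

Matrix multiplication for 15x15 matrices:

Strassen's algorithm requires power-of-2 dimensions. Pad 15x15 to 16x16 (next power of 2).

Standard algorithm: 15^3 = 3375 multiplications
Strassen's algorithm: 7^(log2(16)) = 7^4 = 2401 multiplications
Savings: 3375 - 2401 = 974 multiplications

Standard: 3375 multiplications (15^3). Strassen: 2401 multiplications (7^4, after padding to 16x16). Strassen reduces 8 recursive multiplications to 7 at each level.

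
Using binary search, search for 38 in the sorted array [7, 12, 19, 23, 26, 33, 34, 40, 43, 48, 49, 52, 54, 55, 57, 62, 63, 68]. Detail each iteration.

Binary search for 38 in [7, 12, 19, 23, 26, 33, 34, 40, 43, 48, 49, 52, 54, 55, 57, 62, 63, 68]:

lo=0, hi=17, mid=8, arr[mid]=43 -> 43 > 38, search left half
lo=0, hi=7, mid=3, arr[mid]=23 -> 23 < 38, search right half
lo=4, hi=7, mid=5, arr[mid]=33 -> 33 < 38, search right half
lo=6, hi=7, mid=6, arr[mid]=34 -> 34 < 38, search right half
lo=7, hi=7, mid=7, arr[mid]=40 -> 40 > 38, search left half
lo=7 > hi=6, target 38 not found

Binary search determines that 38 is not in the array after 5 comparisons. The search space was exhausted without finding the target.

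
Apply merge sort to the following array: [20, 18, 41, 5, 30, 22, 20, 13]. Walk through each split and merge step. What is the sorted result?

Merge sort trace:

Split: [20, 18, 41, 5, 30, 22, 20, 13] -> [20, 18, 41, 5] and [30, 22, 20, 13]
  Split: [20, 18, 41, 5] -> [20, 18] and [41, 5]
    Split: [20, 18] -> [20] and [18]
    Merge: [20] + [18] -> [18, 20]
    Split: [41, 5] -> [41] and [5]
    Merge: [41] + [5] -> [5, 41]
  Merge: [18, 20] + [5, 41] -> [5, 18, 20, 41]
  Split: [30, 22, 20, 13] -> [30, 22] and [20, 13]
    Split: [30, 22] -> [30] and [22]
    Merge: [30] + [22] -> [22, 30]
    Split: [20, 13] -> [20] and [13]
    Merge: [20] + [13] -> [13, 20]
  Merge: [22, 30] + [13, 20] -> [13, 20, 22, 30]
Merge: [5, 18, 20, 41] + [13, 20, 22, 30] -> [5, 13, 18, 20, 20, 22, 30, 41]

Final sorted array: [5, 13, 18, 20, 20, 22, 30, 41]

The merge sort proceeds by recursively splitting the array and merging sorted halves.
After all merges, the sorted array is [5, 13, 18, 20, 20, 22, 30, 41].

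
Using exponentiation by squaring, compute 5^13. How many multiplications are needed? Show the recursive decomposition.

Computing 5^13 by squaring (build up from 5^1; each line after the first costs one multiplication):

5^1 = 5
5^2 = (5^1)^2 = 5^2 = 25
5^3 = 5 * 5^2 = 5 * 25 = 125
5^6 = (5^3)^2 = 125^2 = 15625
5^12 = (5^6)^2 = 15625^2 = 244140625
5^13 = 5 * 5^12 = 5 * 244140625 = 1220703125

Result: 1220703125
Multiplications needed: 5 (5 lines after 5^1)

5^13 = 1220703125. Using exponentiation by squaring, this requires 5 multiplications. The key idea: if the exponent is even, square the half-power; if odd, multiply by the base once.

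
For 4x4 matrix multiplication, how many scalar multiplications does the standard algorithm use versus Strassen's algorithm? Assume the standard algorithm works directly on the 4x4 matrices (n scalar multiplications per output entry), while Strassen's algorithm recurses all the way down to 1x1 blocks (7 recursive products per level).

Matrix multiplication for 4x4 matrices:

Standard algorithm: 4^3 = 64 multiplications
Strassen's algorithm: 7^(log2(4)) = 7^2 = 49 multiplications
Savings: 64 - 49 = 15 multiplications

Standard: 64 multiplications (4^3). Strassen: 49 multiplications (7^2). Strassen reduces 8 recursive multiplications to 7 at each level.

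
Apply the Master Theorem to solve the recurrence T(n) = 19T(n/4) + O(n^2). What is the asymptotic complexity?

Master Theorem for T(n) = 19T(n/4) + O(n^2):

a = 19, b = 4, c = 2
log_b(a) = log_4(19) = 2.1240

Case 1: c = 2 < log_4(19) = 2.1240
T(n) = O(n^(log_4 19))

For T(n) = 19T(n/4) + O(n^2): log_4(19) = 2.1240. This is Case 1 of the Master Theorem (c < log_b(a), work dominated by leaves), giving O(n^(log_4 19)).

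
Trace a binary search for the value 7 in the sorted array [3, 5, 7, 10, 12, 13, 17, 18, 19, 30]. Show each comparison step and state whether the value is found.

Binary search for 7 in [3, 5, 7, 10, 12, 13, 17, 18, 19, 30]:

lo=0, hi=9, mid=4, arr[mid]=12 -> 12 > 7, search left half
lo=0, hi=3, mid=1, arr[mid]=5 -> 5 < 7, search right half
lo=2, hi=3, mid=2, arr[mid]=7 -> Found target at index 2!

Binary search finds 7 at index 2 after 3 comparisons. The search repeatedly halves the search space by comparing with the middle element.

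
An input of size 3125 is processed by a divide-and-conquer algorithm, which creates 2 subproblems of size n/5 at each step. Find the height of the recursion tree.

For divide and conquer with division factor 5:

Problem sizes at each level:
Level 0: 3125
Level 1: 625
Level 2: 125
Level 3: 25
Level 4: 5
Level 5: 1

The root is level 0 and the size-1 base case is level 5 (the tree spans levels 0 through 5, i.e. 6 levels counting the root), so the depth is the number of divisions: log_5(3125) = 5

The recursion tree depth is log_5(3125) = 5. At each level, the problem size is divided by 5, so it takes 5 divisions to reduce to a base case of size 1. The algorithm makes 2 recursive calls at each level.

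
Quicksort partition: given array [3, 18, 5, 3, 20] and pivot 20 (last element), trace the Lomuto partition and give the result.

Lomuto partition with pivot = 20:

Initial array: [3, 18, 5, 3, 20]

arr[0]=3 <= 20: swap with position 0, array becomes [3, 18, 5, 3, 20]
arr[1]=18 <= 20: swap with position 1, array becomes [3, 18, 5, 3, 20]
arr[2]=5 <= 20: swap with position 2, array becomes [3, 18, 5, 3, 20]
arr[3]=3 <= 20: swap with position 3, array becomes [3, 18, 5, 3, 20]

Place pivot at position 4: [3, 18, 5, 3, 20]
Pivot position: 4

After partitioning with pivot 20, the array becomes [3, 18, 5, 3, 20]. The pivot is placed at index 4. All elements to the left of the pivot are <= 20, and all elements to the right are > 20.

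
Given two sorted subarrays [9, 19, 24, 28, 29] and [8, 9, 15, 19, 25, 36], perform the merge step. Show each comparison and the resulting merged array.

Merging process:

Compare 9 vs 8: take 8 from right. Merged: [8]
Compare 9 vs 9: take 9 from left. Merged: [8, 9]
Compare 19 vs 9: take 9 from right. Merged: [8, 9, 9]
Compare 19 vs 15: take 15 from right. Merged: [8, 9, 9, 15]
Compare 19 vs 19: take 19 from left. Merged: [8, 9, 9, 15, 19]
Compare 24 vs 19: take 19 from right. Merged: [8, 9, 9, 15, 19, 19]
Compare 24 vs 25: take 24 from left. Merged: [8, 9, 9, 15, 19, 19, 24]
Compare 28 vs 25: take 25 from right. Merged: [8, 9, 9, 15, 19, 19, 24, 25]
Compare 28 vs 36: take 28 from left. Merged: [8, 9, 9, 15, 19, 19, 24, 25, 28]
Compare 29 vs 36: take 29 from left. Merged: [8, 9, 9, 15, 19, 19, 24, 25, 28, 29]
Append remaining from right: [36]. Merged: [8, 9, 9, 15, 19, 19, 24, 25, 28, 29, 36]

Final merged array: [8, 9, 9, 15, 19, 19, 24, 25, 28, 29, 36]
Total comparisons: 10

The merged array is [8, 9, 9, 15, 19, 19, 24, 25, 28, 29, 36], requiring 10 comparisons. The merge step runs in O(n) time where n is the total number of elements.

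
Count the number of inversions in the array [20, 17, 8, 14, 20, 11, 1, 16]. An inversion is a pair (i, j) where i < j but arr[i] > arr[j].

Finding inversions in [20, 17, 8, 14, 20, 11, 1, 16]:

(0, 1): arr[0]=20 > arr[1]=17
(0, 2): arr[0]=20 > arr[2]=8
(0, 3): arr[0]=20 > arr[3]=14
(0, 5): arr[0]=20 > arr[5]=11
(0, 6): arr[0]=20 > arr[6]=1
(0, 7): arr[0]=20 > arr[7]=16
(1, 2): arr[1]=17 > arr[2]=8
(1, 3): arr[1]=17 > arr[3]=14
(1, 5): arr[1]=17 > arr[5]=11
(1, 6): arr[1]=17 > arr[6]=1
(1, 7): arr[1]=17 > arr[7]=16
(2, 6): arr[2]=8 > arr[6]=1
(3, 5): arr[3]=14 > arr[5]=11
(3, 6): arr[3]=14 > arr[6]=1
(4, 5): arr[4]=20 > arr[5]=11
(4, 6): arr[4]=20 > arr[6]=1
(4, 7): arr[4]=20 > arr[7]=16
(5, 6): arr[5]=11 > arr[6]=1

Total inversions: 18

The array has 18 inversion(s): (0,1), (0,2), (0,3), (0,5), (0,6), (0,7), (1,2), (1,3), (1,5), (1,6), (1,7), (2,6), (3,5), (3,6), (4,5), (4,6), (4,7), (5,6). Each pair (i,j) satisfies i < j and arr[i] > arr[j].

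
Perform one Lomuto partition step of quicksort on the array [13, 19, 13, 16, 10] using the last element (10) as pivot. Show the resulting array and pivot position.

Lomuto partition with pivot = 10:

Initial array: [13, 19, 13, 16, 10]

arr[0]=13 > 10: no swap
arr[1]=19 > 10: no swap
arr[2]=13 > 10: no swap
arr[3]=16 > 10: no swap

Place pivot at position 0: [10, 19, 13, 16, 13]
Pivot position: 0

After partitioning with pivot 10, the array becomes [10, 19, 13, 16, 13]. The pivot is placed at index 0. All elements to the left of the pivot are <= 10, and all elements to the right are > 10.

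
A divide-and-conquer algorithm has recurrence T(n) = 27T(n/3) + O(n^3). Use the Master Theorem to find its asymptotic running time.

Master Theorem for T(n) = 27T(n/3) + O(n^3):

a = 27, b = 3, c = 3
log_b(a) = log_3(27) = 3.0000

Case 2: c = 3 = log_3(27) = 3.0000
T(n) = O(n^3 log n) = O(n^3 log n)

For T(n) = 27T(n/3) + O(n^3): log_3(27) = 3.0000. This is Case 2 of the Master Theorem (c = log_b(a), equal work at all levels), giving O(n^3 log n).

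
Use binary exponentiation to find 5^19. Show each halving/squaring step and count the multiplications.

Computing 5^19 by squaring (build up from 5^1; each line after the first costs one multiplication):

5^1 = 5
5^2 = (5^1)^2 = 5^2 = 25
5^4 = (5^2)^2 = 25^2 = 625
5^8 = (5^4)^2 = 625^2 = 390625
5^9 = 5 * 5^8 = 5 * 390625 = 1953125
5^18 = (5^9)^2 = 1953125^2 = 3814697265625
5^19 = 5 * 5^18 = 5 * 3814697265625 = 19073486328125

Result: 19073486328125
Multiplications needed: 6 (6 lines after 5^1)

5^19 = 19073486328125. Using exponentiation by squaring, this requires 6 multiplications. The key idea: if the exponent is even, square the half-power; if odd, multiply by the base once.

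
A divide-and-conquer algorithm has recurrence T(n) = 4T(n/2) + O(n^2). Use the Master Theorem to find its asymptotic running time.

Master Theorem for T(n) = 4T(n/2) + O(n^2):

a = 4, b = 2, c = 2
log_b(a) = log_2(4) = 2.0000

Case 2: c = 2 = log_2(4) = 2.0000
T(n) = O(n^2 log n) = O(n^2 log n)

For T(n) = 4T(n/2) + O(n^2): log_2(4) = 2.0000. This is Case 2 of the Master Theorem (c = log_b(a), equal work at all levels), giving O(n^2 log n).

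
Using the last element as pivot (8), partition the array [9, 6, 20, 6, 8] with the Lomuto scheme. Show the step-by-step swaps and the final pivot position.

Lomuto partition with pivot = 8:

Initial array: [9, 6, 20, 6, 8]

arr[0]=9 > 8: no swap
arr[1]=6 <= 8: swap with position 0, array becomes [6, 9, 20, 6, 8]
arr[2]=20 > 8: no swap
arr[3]=6 <= 8: swap with position 1, array becomes [6, 6, 20, 9, 8]

Place pivot at position 2: [6, 6, 8, 9, 20]
Pivot position: 2

After partitioning with pivot 8, the array becomes [6, 6, 8, 9, 20]. The pivot is placed at index 2. All elements to the left of the pivot are <= 8, and all elements to the right are > 8.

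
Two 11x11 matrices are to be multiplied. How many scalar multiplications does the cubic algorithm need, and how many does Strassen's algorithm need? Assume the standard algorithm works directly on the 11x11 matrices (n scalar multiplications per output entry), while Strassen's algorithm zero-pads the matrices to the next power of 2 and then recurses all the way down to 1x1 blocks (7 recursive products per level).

Matrix multiplication for 11x11 matrices:

Strassen's algorithm requires power-of-2 dimensions. Pad 11x11 to 16x16 (next power of 2).

Standard algorithm: 11^3 = 1331 multiplications
Strassen's algorithm: 7^(log2(16)) = 7^4 = 2401 multiplications
Difference: 1331 - 2401 = -1070 (Strassen uses MORE here due to padding overhead — for small or just-over-power-of-2 n, padding can outweigh the per-level savings)

Standard: 1331 multiplications (11^3). Strassen: 2401 multiplications (7^4, after padding to 16x16). Strassen reduces 8 recursive multiplications to 7 at each level.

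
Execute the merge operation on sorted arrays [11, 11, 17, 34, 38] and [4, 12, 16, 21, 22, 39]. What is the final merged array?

Merging process:

Compare 11 vs 4: take 4 from right. Merged: [4]
Compare 11 vs 12: take 11 from left. Merged: [4, 11]
Compare 11 vs 12: take 11 from left. Merged: [4, 11, 11]
Compare 17 vs 12: take 12 from right. Merged: [4, 11, 11, 12]
Compare 17 vs 16: take 16 from right. Merged: [4, 11, 11, 12, 16]
Compare 17 vs 21: take 17 from left. Merged: [4, 11, 11, 12, 16, 17]
Compare 34 vs 21: take 21 from right. Merged: [4, 11, 11, 12, 16, 17, 21]
Compare 34 vs 22: take 22 from right. Merged: [4, 11, 11, 12, 16, 17, 21, 22]
Compare 34 vs 39: take 34 from left. Merged: [4, 11, 11, 12, 16, 17, 21, 22, 34]
Compare 38 vs 39: take 38 from left. Merged: [4, 11, 11, 12, 16, 17, 21, 22, 34, 38]
Append remaining from right: [39]. Merged: [4, 11, 11, 12, 16, 17, 21, 22, 34, 38, 39]

Final merged array: [4, 11, 11, 12, 16, 17, 21, 22, 34, 38, 39]
Total comparisons: 10

The merged array is [4, 11, 11, 12, 16, 17, 21, 22, 34, 38, 39], requiring 10 comparisons. The merge step runs in O(n) time where n is the total number of elements.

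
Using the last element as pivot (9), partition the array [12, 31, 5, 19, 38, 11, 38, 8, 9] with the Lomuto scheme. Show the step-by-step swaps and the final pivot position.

Lomuto partition with pivot = 9:

Initial array: [12, 31, 5, 19, 38, 11, 38, 8, 9]

arr[0]=12 > 9: no swap
arr[1]=31 > 9: no swap
arr[2]=5 <= 9: swap with position 0, array becomes [5, 31, 12, 19, 38, 11, 38, 8, 9]
arr[3]=19 > 9: no swap
arr[4]=38 > 9: no swap
arr[5]=11 > 9: no swap
arr[6]=38 > 9: no swap
arr[7]=8 <= 9: swap with position 1, array becomes [5, 8, 12, 19, 38, 11, 38, 31, 9]

Place pivot at position 2: [5, 8, 9, 19, 38, 11, 38, 31, 12]
Pivot position: 2

After partitioning with pivot 9, the array becomes [5, 8, 9, 19, 38, 11, 38, 31, 12]. The pivot is placed at index 2. All elements to the left of the pivot are <= 9, and all elements to the right are > 9.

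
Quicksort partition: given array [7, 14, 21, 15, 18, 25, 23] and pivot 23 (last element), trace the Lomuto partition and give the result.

Lomuto partition with pivot = 23:

Initial array: [7, 14, 21, 15, 18, 25, 23]

arr[0]=7 <= 23: swap with position 0, array becomes [7, 14, 21, 15, 18, 25, 23]
arr[1]=14 <= 23: swap with position 1, array becomes [7, 14, 21, 15, 18, 25, 23]
arr[2]=21 <= 23: swap with position 2, array becomes [7, 14, 21, 15, 18, 25, 23]
arr[3]=15 <= 23: swap with position 3, array becomes [7, 14, 21, 15, 18, 25, 23]
arr[4]=18 <= 23: swap with position 4, array becomes [7, 14, 21, 15, 18, 25, 23]
arr[5]=25 > 23: no swap

Place pivot at position 5: [7, 14, 21, 15, 18, 23, 25]
Pivot position: 5

After partitioning with pivot 23, the array becomes [7, 14, 21, 15, 18, 23, 25]. The pivot is placed at index 5. All elements to the left of the pivot are <= 23, and all elements to the right are > 23.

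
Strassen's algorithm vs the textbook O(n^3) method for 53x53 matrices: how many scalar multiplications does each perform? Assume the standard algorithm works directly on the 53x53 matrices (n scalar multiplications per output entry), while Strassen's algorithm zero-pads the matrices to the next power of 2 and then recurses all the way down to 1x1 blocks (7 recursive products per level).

Matrix multiplication for 53x53 matrices:

Strassen's algorithm requires power-of-2 dimensions. Pad 53x53 to 64x64 (next power of 2).

Standard algorithm: 53^3 = 148877 multiplications
Strassen's algorithm: 7^(log2(64)) = 7^6 = 117649 multiplications
Savings: 148877 - 117649 = 31228 multiplications

Standard: 148877 multiplications (53^3). Strassen: 117649 multiplications (7^6, after padding to 64x64). Strassen reduces 8 recursive multiplications to 7 at each level.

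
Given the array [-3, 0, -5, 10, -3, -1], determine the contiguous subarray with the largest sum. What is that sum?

Using Kadane's algorithm on [-3, 0, -5, 10, -3, -1]:

Scanning through the array:
Position 1 (value 0): max_ending_here = 0, max_so_far = 0
Position 2 (value -5): max_ending_here = -5, max_so_far = 0
Position 3 (value 10): max_ending_here = 10, max_so_far = 10
Position 4 (value -3): max_ending_here = 7, max_so_far = 10
Position 5 (value -1): max_ending_here = 6, max_so_far = 10

Maximum subarray: [10]
Maximum sum: 10

The maximum subarray is [10] with sum 10. This subarray runs from index 3 to index 3.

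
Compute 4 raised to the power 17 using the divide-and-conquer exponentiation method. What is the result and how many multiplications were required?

Computing 4^17 by squaring (build up from 4^1; each line after the first costs one multiplication):

4^1 = 4
4^2 = (4^1)^2 = 4^2 = 16
4^4 = (4^2)^2 = 16^2 = 256
4^8 = (4^4)^2 = 256^2 = 65536
4^16 = (4^8)^2 = 65536^2 = 4294967296
4^17 = 4 * 4^16 = 4 * 4294967296 = 17179869184

Result: 17179869184
Multiplications needed: 5 (5 lines after 4^1)

4^17 = 17179869184. Using exponentiation by squaring, this requires 5 multiplications. The key idea: if the exponent is even, square the half-power; if odd, multiply by the base once.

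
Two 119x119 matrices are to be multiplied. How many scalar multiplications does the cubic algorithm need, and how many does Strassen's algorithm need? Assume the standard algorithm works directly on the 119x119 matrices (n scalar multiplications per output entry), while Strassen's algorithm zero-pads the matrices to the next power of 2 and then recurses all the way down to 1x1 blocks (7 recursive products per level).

Matrix multiplication for 119x119 matrices:

Strassen's algorithm requires power-of-2 dimensions. Pad 119x119 to 128x128 (next power of 2).

Standard algorithm: 119^3 = 1685159 multiplications
Strassen's algorithm: 7^(log2(128)) = 7^7 = 823543 multiplications
Savings: 1685159 - 823543 = 861616 multiplications

Standard: 1685159 multiplications (119^3). Strassen: 823543 multiplications (7^7, after padding to 128x128). Strassen reduces 8 recursive multiplications to 7 at each level.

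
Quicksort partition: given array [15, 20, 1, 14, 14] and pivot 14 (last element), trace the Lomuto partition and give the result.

Lomuto partition with pivot = 14:

Initial array: [15, 20, 1, 14, 14]

arr[0]=15 > 14: no swap
arr[1]=20 > 14: no swap
arr[2]=1 <= 14: swap with position 0, array becomes [1, 20, 15, 14, 14]
arr[3]=14 <= 14: swap with position 1, array becomes [1, 14, 15, 20, 14]

Place pivot at position 2: [1, 14, 14, 20, 15]
Pivot position: 2

After partitioning with pivot 14, the array becomes [1, 14, 14, 20, 15]. The pivot is placed at index 2. All elements to the left of the pivot are <= 14, and all elements to the right are > 14.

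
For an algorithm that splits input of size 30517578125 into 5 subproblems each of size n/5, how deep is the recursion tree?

For divide and conquer with division factor 5:

Problem sizes at each level:
Level 0: 30517578125
Level 1: 6103515625
Level 2: 1220703125
Level 3: 244140625
Level 4: 48828125
Level 5: 9765625
Level 6: 1953125
Level 7: 390625
Level 8: 78125
Level 9: 15625
Level 10: 3125
Level 11: 625
Level 12: 125
Level 13: 25
Level 14: 5
Level 15: 1

The root is level 0 and the size-1 base case is level 15 (the tree spans levels 0 through 15, i.e. 16 levels counting the root), so the depth is the number of divisions: log_5(30517578125) = 15

The recursion tree depth is log_5(30517578125) = 15. At each level, the problem size is divided by 5, so it takes 15 divisions to reduce to a base case of size 1. The algorithm makes 5 recursive calls at each level.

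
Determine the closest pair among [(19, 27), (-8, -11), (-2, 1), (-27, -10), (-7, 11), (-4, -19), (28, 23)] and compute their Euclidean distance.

Computing all pairwise distances among 7 points:

d((19, 27), (-8, -11)) = 46.6154
d((19, 27), (-2, 1)) = 33.4215
d((19, 27), (-27, -10)) = 59.0339
d((19, 27), (-7, 11)) = 30.5287
d((19, 27), (-4, -19)) = 51.4296
d((19, 27), (28, 23)) = 9.8489
d((-8, -11), (-2, 1)) = 13.4164
d((-8, -11), (-27, -10)) = 19.0263
d((-8, -11), (-7, 11)) = 22.0227
d((-8, -11), (-4, -19)) = 8.9443 <-- minimum
d((-8, -11), (28, 23)) = 49.5177
d((-2, 1), (-27, -10)) = 27.313
d((-2, 1), (-7, 11)) = 11.1803
d((-2, 1), (-4, -19)) = 20.0998
d((-2, 1), (28, 23)) = 37.2022
d((-27, -10), (-7, 11)) = 29.0
d((-27, -10), (-4, -19)) = 24.6982
d((-27, -10), (28, 23)) = 64.1405
d((-7, 11), (-4, -19)) = 30.1496
d((-7, 11), (28, 23)) = 37.0
d((-4, -19), (28, 23)) = 52.8015

Closest pair: (-8, -11) and (-4, -19) with distance 8.9443

The closest pair is (-8, -11) and (-4, -19) with Euclidean distance 8.9443. For 7 points, brute-force pairwise comparison is shown above. For large n, the divide-and-conquer algorithm (sort by x, recurse on halves, check the dividing strip) achieves O(n log n).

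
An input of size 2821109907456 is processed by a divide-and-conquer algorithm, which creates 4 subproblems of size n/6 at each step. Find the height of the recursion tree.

For divide and conquer with division factor 6:

Problem sizes at each level:
Level 0: 2821109907456
Level 1: 470184984576
Level 2: 78364164096
Level 3: 13060694016
Level 4: 2176782336
Level 5: 362797056
Level 6: 60466176
Level 7: 10077696
Level 8: 1679616
Level 9: 279936
Level 10: 46656
Level 11: 7776
Level 12: 1296
Level 13: 216
Level 14: 36
Level 15: 6
Level 16: 1

The root is level 0 and the size-1 base case is level 16 (the tree spans levels 0 through 16, i.e. 17 levels counting the root), so the depth is the number of divisions: log_6(2821109907456) = 16

The recursion tree depth is log_6(2821109907456) = 16. At each level, the problem size is divided by 6, so it takes 16 divisions to reduce to a base case of size 1. The algorithm makes 4 recursive calls at each level.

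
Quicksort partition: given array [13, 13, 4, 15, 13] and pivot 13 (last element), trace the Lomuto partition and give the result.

Lomuto partition with pivot = 13:

Initial array: [13, 13, 4, 15, 13]

arr[0]=13 <= 13: swap with position 0, array becomes [13, 13, 4, 15, 13]
arr[1]=13 <= 13: swap with position 1, array becomes [13, 13, 4, 15, 13]
arr[2]=4 <= 13: swap with position 2, array becomes [13, 13, 4, 15, 13]
arr[3]=15 > 13: no swap

Place pivot at position 3: [13, 13, 4, 13, 15]
Pivot position: 3

After partitioning with pivot 13, the array becomes [13, 13, 4, 13, 15]. The pivot is placed at index 3. All elements to the left of the pivot are <= 13, and all elements to the right are > 13.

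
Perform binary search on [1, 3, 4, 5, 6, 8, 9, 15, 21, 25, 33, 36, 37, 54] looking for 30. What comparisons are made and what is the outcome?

Binary search for 30 in [1, 3, 4, 5, 6, 8, 9, 15, 21, 25, 33, 36, 37, 54]:

lo=0, hi=13, mid=6, arr[mid]=9 -> 9 < 30, search right half
lo=7, hi=13, mid=10, arr[mid]=33 -> 33 > 30, search left half
lo=7, hi=9, mid=8, arr[mid]=21 -> 21 < 30, search right half
lo=9, hi=9, mid=9, arr[mid]=25 -> 25 < 30, search right half
lo=10 > hi=9, target 30 not found

Binary search determines that 30 is not in the array after 4 comparisons. The search space was exhausted without finding the target.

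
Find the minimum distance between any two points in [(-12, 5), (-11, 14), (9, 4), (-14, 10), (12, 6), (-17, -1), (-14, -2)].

Computing all pairwise distances among 7 points:

d((-12, 5), (-11, 14)) = 9.0554
d((-12, 5), (9, 4)) = 21.0238
d((-12, 5), (-14, 10)) = 5.3852
d((-12, 5), (12, 6)) = 24.0208
d((-12, 5), (-17, -1)) = 7.8102
d((-12, 5), (-14, -2)) = 7.2801
d((-11, 14), (9, 4)) = 22.3607
d((-11, 14), (-14, 10)) = 5.0
d((-11, 14), (12, 6)) = 24.3516
d((-11, 14), (-17, -1)) = 16.1555
d((-11, 14), (-14, -2)) = 16.2788
d((9, 4), (-14, 10)) = 23.7697
d((9, 4), (12, 6)) = 3.6056
d((9, 4), (-17, -1)) = 26.4764
d((9, 4), (-14, -2)) = 23.7697
d((-14, 10), (12, 6)) = 26.3059
d((-14, 10), (-17, -1)) = 11.4018
d((-14, 10), (-14, -2)) = 12.0
d((12, 6), (-17, -1)) = 29.8329
d((12, 6), (-14, -2)) = 27.2029
d((-17, -1), (-14, -2)) = 3.1623 <-- minimum

Closest pair: (-17, -1) and (-14, -2) with distance 3.1623

The closest pair is (-17, -1) and (-14, -2) with Euclidean distance 3.1623. For 7 points, brute-force pairwise comparison is shown above. For large n, the divide-and-conquer algorithm (sort by x, recurse on halves, check the dividing strip) achieves O(n log n).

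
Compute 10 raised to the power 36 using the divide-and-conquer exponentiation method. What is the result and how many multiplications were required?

Computing 10^36 by squaring (build up from 10^1; each line after the first costs one multiplication):

10^1 = 10
10^2 = (10^1)^2 = 10^2 = 100
10^4 = (10^2)^2 = 100^2 = 10000
10^8 = (10^4)^2 = 10000^2 = 100000000
10^9 = 10 * 10^8 = 10 * 100000000 = 1000000000
10^18 = (10^9)^2 = 1000000000^2 = 1000000000000000000
10^36 = (10^18)^2 = 1000000000000000000^2 = 1000000000000000000000000000000000000

Result: 1000000000000000000000000000000000000
Multiplications needed: 6 (6 lines after 10^1)

10^36 = 1000000000000000000000000000000000000. Using exponentiation by squaring, this requires 6 multiplications. The key idea: if the exponent is even, square the half-power; if odd, multiply by the base once.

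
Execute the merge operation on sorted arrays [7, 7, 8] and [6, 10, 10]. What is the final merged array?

Merging process:

Compare 7 vs 6: take 6 from right. Merged: [6]
Compare 7 vs 10: take 7 from left. Merged: [6, 7]
Compare 7 vs 10: take 7 from left. Merged: [6, 7, 7]
Compare 8 vs 10: take 8 from left. Merged: [6, 7, 7, 8]
Append remaining from right: [10, 10]. Merged: [6, 7, 7, 8, 10, 10]

Final merged array: [6, 7, 7, 8, 10, 10]
Total comparisons: 4

The merged array is [6, 7, 7, 8, 10, 10], requiring 4 comparisons. The merge step runs in O(n) time where n is the total number of elements.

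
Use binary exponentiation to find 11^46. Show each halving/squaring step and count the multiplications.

Computing 11^46 by squaring (build up from 11^1; each line after the first costs one multiplication):

11^1 = 11
11^2 = (11^1)^2 = 11^2 = 121
11^4 = (11^2)^2 = 121^2 = 14641
11^5 = 11 * 11^4 = 11 * 14641 = 161051
11^10 = (11^5)^2 = 161051^2 = 25937424601
11^11 = 11 * 11^10 = 11 * 25937424601 = 285311670611
11^22 = (11^11)^2 = 285311670611^2 = 81402749386839761113321
11^23 = 11 * 11^22 = 11 * 81402749386839761113321 = 895430243255237372246531
11^46 = (11^23)^2 = 895430243255237372246531^2 = 801795320536133573571931534665380233173841533961

Result: 801795320536133573571931534665380233173841533961
Multiplications needed: 8 (8 lines after 11^1)

11^46 = 801795320536133573571931534665380233173841533961. Using exponentiation by squaring, this requires 8 multiplications. The key idea: if the exponent is even, square the half-power; if odd, multiply by the base once.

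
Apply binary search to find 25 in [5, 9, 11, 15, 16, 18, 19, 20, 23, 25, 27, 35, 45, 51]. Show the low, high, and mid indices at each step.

Binary search for 25 in [5, 9, 11, 15, 16, 18, 19, 20, 23, 25, 27, 35, 45, 51]:

lo=0, hi=13, mid=6, arr[mid]=19 -> 19 < 25, search right half
lo=7, hi=13, mid=10, arr[mid]=27 -> 27 > 25, search left half
lo=7, hi=9, mid=8, arr[mid]=23 -> 23 < 25, search right half
lo=9, hi=9, mid=9, arr[mid]=25 -> Found target at index 9!

Binary search finds 25 at index 9 after 4 comparisons. The search repeatedly halves the search space by comparing with the middle element.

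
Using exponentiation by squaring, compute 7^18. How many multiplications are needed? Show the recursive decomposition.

Computing 7^18 by squaring (build up from 7^1; each line after the first costs one multiplication):

7^1 = 7
7^2 = (7^1)^2 = 7^2 = 49
7^4 = (7^2)^2 = 49^2 = 2401
7^8 = (7^4)^2 = 2401^2 = 5764801
7^9 = 7 * 7^8 = 7 * 5764801 = 40353607
7^18 = (7^9)^2 = 40353607^2 = 1628413597910449

Result: 1628413597910449
Multiplications needed: 5 (5 lines after 7^1)

7^18 = 1628413597910449. Using exponentiation by squaring, this requires 5 multiplications. The key idea: if the exponent is even, square the half-power; if odd, multiply by the base once.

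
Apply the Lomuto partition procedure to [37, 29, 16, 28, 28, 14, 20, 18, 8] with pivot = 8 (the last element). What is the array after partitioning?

Lomuto partition with pivot = 8:

Initial array: [37, 29, 16, 28, 28, 14, 20, 18, 8]

arr[0]=37 > 8: no swap
arr[1]=29 > 8: no swap
arr[2]=16 > 8: no swap
arr[3]=28 > 8: no swap
arr[4]=28 > 8: no swap
arr[5]=14 > 8: no swap
arr[6]=20 > 8: no swap
arr[7]=18 > 8: no swap

Place pivot at position 0: [8, 29, 16, 28, 28, 14, 20, 18, 37]
Pivot position: 0

After partitioning with pivot 8, the array becomes [8, 29, 16, 28, 28, 14, 20, 18, 37]. The pivot is placed at index 0. All elements to the left of the pivot are <= 8, and all elements to the right are > 8.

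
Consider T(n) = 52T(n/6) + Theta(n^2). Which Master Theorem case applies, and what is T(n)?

Master Theorem for T(n) = 52T(n/6) + O(n^2):

a = 52, b = 6, c = 2
log_b(a) = log_6(52) = 2.2052

Case 1: c = 2 < log_6(52) = 2.2052
T(n) = O(n^(log_6 52))

For T(n) = 52T(n/6) + O(n^2): log_6(52) = 2.2052. This is Case 1 of the Master Theorem (c < log_b(a), work dominated by leaves), giving O(n^(log_6 52)).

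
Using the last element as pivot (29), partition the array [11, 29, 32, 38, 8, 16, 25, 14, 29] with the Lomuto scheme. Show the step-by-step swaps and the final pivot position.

Lomuto partition with pivot = 29:

Initial array: [11, 29, 32, 38, 8, 16, 25, 14, 29]

arr[0]=11 <= 29: swap with position 0, array becomes [11, 29, 32, 38, 8, 16, 25, 14, 29]
arr[1]=29 <= 29: swap with position 1, array becomes [11, 29, 32, 38, 8, 16, 25, 14, 29]
arr[2]=32 > 29: no swap
arr[3]=38 > 29: no swap
arr[4]=8 <= 29: swap with position 2, array becomes [11, 29, 8, 38, 32, 16, 25, 14, 29]
arr[5]=16 <= 29: swap with position 3, array becomes [11, 29, 8, 16, 32, 38, 25, 14, 29]
arr[6]=25 <= 29: swap with position 4, array becomes [11, 29, 8, 16, 25, 38, 32, 14, 29]
arr[7]=14 <= 29: swap with position 5, array becomes [11, 29, 8, 16, 25, 14, 32, 38, 29]

Place pivot at position 6: [11, 29, 8, 16, 25, 14, 29, 38, 32]
Pivot position: 6

After partitioning with pivot 29, the array becomes [11, 29, 8, 16, 25, 14, 29, 38, 32]. The pivot is placed at index 6. All elements to the left of the pivot are <= 29, and all elements to the right are > 29.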